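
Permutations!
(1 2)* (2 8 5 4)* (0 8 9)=(0 8 5 4 2 1 9)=[8, 9, 1, 3, 2, 4, 6, 7, 5, 0]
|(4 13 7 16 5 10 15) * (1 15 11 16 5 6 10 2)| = |(1 15 4 13 7 5 2)(6 10 11 16)| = 28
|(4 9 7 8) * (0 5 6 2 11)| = 20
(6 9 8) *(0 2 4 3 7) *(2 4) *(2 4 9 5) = (0 9 8 6 5 2 4 3 7) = [9, 1, 4, 7, 3, 2, 5, 0, 6, 8]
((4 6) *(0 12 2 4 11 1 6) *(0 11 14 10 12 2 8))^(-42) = ((0 2 4 11 1 6 14 10 12 8))^(-42) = (0 12 14 1 4)(2 8 10 6 11)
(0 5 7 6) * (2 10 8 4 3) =(0 5 7 6)(2 10 8 4 3) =[5, 1, 10, 2, 3, 7, 0, 6, 4, 9, 8]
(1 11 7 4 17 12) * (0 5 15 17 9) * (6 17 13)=(0 5 15 13 6 17 12 1 11 7 4 9)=[5, 11, 2, 3, 9, 15, 17, 4, 8, 0, 10, 7, 1, 6, 14, 13, 16, 12]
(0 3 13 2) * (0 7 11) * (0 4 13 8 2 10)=(0 3 8 2 7 11 4 13 10)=[3, 1, 7, 8, 13, 5, 6, 11, 2, 9, 0, 4, 12, 10]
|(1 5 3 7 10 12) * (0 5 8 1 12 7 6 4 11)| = 6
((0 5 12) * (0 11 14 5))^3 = (5 14 11 12)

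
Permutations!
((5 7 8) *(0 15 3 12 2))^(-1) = (0 2 12 3 15)(5 8 7) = ((0 15 3 12 2)(5 7 8))^(-1)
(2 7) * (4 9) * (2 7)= [0, 1, 2, 3, 9, 5, 6, 7, 8, 4]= (4 9)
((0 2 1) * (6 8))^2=(8)(0 1 2)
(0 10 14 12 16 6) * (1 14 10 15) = [15, 14, 2, 3, 4, 5, 0, 7, 8, 9, 10, 11, 16, 13, 12, 1, 6] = (0 15 1 14 12 16 6)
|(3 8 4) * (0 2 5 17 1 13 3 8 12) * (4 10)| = |(0 2 5 17 1 13 3 12)(4 8 10)| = 24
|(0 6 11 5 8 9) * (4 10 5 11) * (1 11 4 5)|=20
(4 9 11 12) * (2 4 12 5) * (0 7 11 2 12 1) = (0 7 11 5 12 1)(2 4 9) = [7, 0, 4, 3, 9, 12, 6, 11, 8, 2, 10, 5, 1]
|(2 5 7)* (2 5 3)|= |(2 3)(5 7)|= 2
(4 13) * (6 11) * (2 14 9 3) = (2 14 9 3)(4 13)(6 11) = [0, 1, 14, 2, 13, 5, 11, 7, 8, 3, 10, 6, 12, 4, 9]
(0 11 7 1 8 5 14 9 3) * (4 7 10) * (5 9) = (0 11 10 4 7 1 8 9 3)(5 14) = [11, 8, 2, 0, 7, 14, 6, 1, 9, 3, 4, 10, 12, 13, 5]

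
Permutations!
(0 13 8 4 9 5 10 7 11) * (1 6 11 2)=(0 13 8 4 9 5 10 7 2 1 6 11)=[13, 6, 1, 3, 9, 10, 11, 2, 4, 5, 7, 0, 12, 8]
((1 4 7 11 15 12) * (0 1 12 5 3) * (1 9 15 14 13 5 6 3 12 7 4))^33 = (0 6 9 3 15)(5 11)(7 13)(12 14) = ((0 9 15 6 3)(5 12 7 11 14 13))^33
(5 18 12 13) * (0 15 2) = (0 15 2)(5 18 12 13) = [15, 1, 0, 3, 4, 18, 6, 7, 8, 9, 10, 11, 13, 5, 14, 2, 16, 17, 12]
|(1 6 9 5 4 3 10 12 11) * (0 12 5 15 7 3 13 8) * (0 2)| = |(0 12 11 1 6 9 15 7 3 10 5 4 13 8 2)| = 15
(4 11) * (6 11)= [0, 1, 2, 3, 6, 5, 11, 7, 8, 9, 10, 4]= (4 6 11)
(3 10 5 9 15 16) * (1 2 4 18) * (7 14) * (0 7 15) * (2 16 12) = (0 7 14 15 12 2 4 18 1 16 3 10 5 9) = [7, 16, 4, 10, 18, 9, 6, 14, 8, 0, 5, 11, 2, 13, 15, 12, 3, 17, 1]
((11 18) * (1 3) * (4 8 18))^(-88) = ((1 3)(4 8 18 11))^(-88) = (18)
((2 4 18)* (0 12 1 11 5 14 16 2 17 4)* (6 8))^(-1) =((0 12 1 11 5 14 16 2)(4 18 17)(6 8))^(-1) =(0 2 16 14 5 11 1 12)(4 17 18)(6 8)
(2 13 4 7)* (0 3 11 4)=(0 3 11 4 7 2 13)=[3, 1, 13, 11, 7, 5, 6, 2, 8, 9, 10, 4, 12, 0]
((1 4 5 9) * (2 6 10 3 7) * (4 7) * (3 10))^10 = (10)(1 2 3 5)(4 9 7 6) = ((10)(1 7 2 6 3 4 5 9))^10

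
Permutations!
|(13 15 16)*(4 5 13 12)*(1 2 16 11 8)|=10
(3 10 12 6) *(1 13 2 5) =[0, 13, 5, 10, 4, 1, 3, 7, 8, 9, 12, 11, 6, 2] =(1 13 2 5)(3 10 12 6)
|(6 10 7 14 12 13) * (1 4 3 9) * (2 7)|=|(1 4 3 9)(2 7 14 12 13 6 10)|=28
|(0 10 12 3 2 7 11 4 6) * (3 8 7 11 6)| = 12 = |(0 10 12 8 7 6)(2 11 4 3)|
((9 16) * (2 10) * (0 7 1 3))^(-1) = ((0 7 1 3)(2 10)(9 16))^(-1) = (0 3 1 7)(2 10)(9 16)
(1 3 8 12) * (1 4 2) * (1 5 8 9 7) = [0, 3, 5, 9, 2, 8, 6, 1, 12, 7, 10, 11, 4] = (1 3 9 7)(2 5 8 12 4)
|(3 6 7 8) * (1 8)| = |(1 8 3 6 7)| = 5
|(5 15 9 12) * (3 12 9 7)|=5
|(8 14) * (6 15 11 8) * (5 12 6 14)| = |(5 12 6 15 11 8)| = 6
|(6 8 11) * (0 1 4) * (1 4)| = 6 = |(0 4)(6 8 11)|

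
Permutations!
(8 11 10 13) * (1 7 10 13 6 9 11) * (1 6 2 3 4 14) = [0, 7, 3, 4, 14, 5, 9, 10, 6, 11, 2, 13, 12, 8, 1] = (1 7 10 2 3 4 14)(6 9 11 13 8)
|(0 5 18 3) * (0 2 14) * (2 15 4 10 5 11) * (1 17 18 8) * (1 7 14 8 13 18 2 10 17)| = 14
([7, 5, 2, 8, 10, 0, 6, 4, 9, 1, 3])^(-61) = [4, 0, 2, 9, 3, 7, 6, 10, 1, 5, 8]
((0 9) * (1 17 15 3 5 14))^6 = (17)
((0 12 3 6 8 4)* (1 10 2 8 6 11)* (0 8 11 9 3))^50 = (12)(1 2)(10 11)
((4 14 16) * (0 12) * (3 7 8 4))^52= (3 14 8)(4 7 16)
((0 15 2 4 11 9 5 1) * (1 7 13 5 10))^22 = ((0 15 2 4 11 9 10 1)(5 7 13))^22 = (0 10 11 2)(1 9 4 15)(5 7 13)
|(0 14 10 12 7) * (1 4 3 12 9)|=|(0 14 10 9 1 4 3 12 7)|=9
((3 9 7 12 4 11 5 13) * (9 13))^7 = (3 13)(4 11 5 9 7 12)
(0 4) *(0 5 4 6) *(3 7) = (0 6)(3 7)(4 5) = [6, 1, 2, 7, 5, 4, 0, 3]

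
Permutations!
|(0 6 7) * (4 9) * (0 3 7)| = 2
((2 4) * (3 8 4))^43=(2 4 8 3)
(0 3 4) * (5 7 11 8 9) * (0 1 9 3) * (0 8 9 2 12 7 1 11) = (0 8 3 4 11 9 5 1 2 12 7) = [8, 2, 12, 4, 11, 1, 6, 0, 3, 5, 10, 9, 7]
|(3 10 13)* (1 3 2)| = 5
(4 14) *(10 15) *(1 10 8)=(1 10 15 8)(4 14)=[0, 10, 2, 3, 14, 5, 6, 7, 1, 9, 15, 11, 12, 13, 4, 8]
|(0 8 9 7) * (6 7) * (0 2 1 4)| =8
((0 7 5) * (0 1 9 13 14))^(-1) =(0 14 13 9 1 5 7)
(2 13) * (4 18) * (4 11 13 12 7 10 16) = (2 12 7 10 16 4 18 11 13) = [0, 1, 12, 3, 18, 5, 6, 10, 8, 9, 16, 13, 7, 2, 14, 15, 4, 17, 11]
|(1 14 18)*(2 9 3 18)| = |(1 14 2 9 3 18)| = 6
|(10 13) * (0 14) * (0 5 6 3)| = 10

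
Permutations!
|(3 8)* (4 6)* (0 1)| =|(0 1)(3 8)(4 6)| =2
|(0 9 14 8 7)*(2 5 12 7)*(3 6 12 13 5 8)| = 14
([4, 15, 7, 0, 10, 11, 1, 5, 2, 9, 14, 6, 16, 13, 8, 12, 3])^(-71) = (0 8 11 12 4 2 6 16 10 7 1 3 14 5 15)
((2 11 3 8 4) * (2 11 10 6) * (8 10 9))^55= (2 6 10 3 11 4 8 9)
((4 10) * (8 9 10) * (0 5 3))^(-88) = (10)(0 3 5)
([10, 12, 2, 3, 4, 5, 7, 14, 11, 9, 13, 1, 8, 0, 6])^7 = (0 10 13)(1 11 8 12)(6 7 14)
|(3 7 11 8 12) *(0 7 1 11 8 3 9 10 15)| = 21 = |(0 7 8 12 9 10 15)(1 11 3)|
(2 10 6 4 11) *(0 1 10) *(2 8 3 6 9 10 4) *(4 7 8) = [1, 7, 0, 6, 11, 5, 2, 8, 3, 10, 9, 4] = (0 1 7 8 3 6 2)(4 11)(9 10)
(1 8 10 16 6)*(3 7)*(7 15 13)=[0, 8, 2, 15, 4, 5, 1, 3, 10, 9, 16, 11, 12, 7, 14, 13, 6]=(1 8 10 16 6)(3 15 13 7)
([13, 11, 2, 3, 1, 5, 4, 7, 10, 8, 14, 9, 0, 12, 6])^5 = [12, 14, 2, 3, 10, 5, 8, 7, 1, 4, 11, 6, 13, 0, 9]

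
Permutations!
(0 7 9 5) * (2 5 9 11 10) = (0 7 11 10 2 5) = [7, 1, 5, 3, 4, 0, 6, 11, 8, 9, 2, 10]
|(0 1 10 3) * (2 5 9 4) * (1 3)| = 4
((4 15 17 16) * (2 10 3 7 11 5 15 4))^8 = (2 16 17 15 5 11 7 3 10)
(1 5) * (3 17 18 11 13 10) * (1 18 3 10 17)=(1 5 18 11 13 17 3)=[0, 5, 2, 1, 4, 18, 6, 7, 8, 9, 10, 13, 12, 17, 14, 15, 16, 3, 11]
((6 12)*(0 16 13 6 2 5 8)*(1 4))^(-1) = (0 8 5 2 12 6 13 16)(1 4)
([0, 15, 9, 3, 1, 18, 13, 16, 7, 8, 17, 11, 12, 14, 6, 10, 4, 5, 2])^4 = (1 5 8)(2 16 10)(4 17 9)(6 13 14)(7 15 18)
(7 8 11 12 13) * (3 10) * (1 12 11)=(1 12 13 7 8)(3 10)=[0, 12, 2, 10, 4, 5, 6, 8, 1, 9, 3, 11, 13, 7]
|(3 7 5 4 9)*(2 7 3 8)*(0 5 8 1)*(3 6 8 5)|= |(0 3 6 8 2 7 5 4 9 1)|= 10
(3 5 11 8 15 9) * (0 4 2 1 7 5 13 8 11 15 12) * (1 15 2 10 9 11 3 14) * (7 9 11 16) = [4, 9, 15, 13, 10, 2, 6, 5, 12, 14, 11, 3, 0, 8, 1, 16, 7] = (0 4 10 11 3 13 8 12)(1 9 14)(2 15 16 7 5)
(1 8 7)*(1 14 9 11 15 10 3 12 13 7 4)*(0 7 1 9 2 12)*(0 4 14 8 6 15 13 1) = (0 7 8 14 2 12 1 6 15 10 3 4 9 11 13) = [7, 6, 12, 4, 9, 5, 15, 8, 14, 11, 3, 13, 1, 0, 2, 10]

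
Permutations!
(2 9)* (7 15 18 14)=[0, 1, 9, 3, 4, 5, 6, 15, 8, 2, 10, 11, 12, 13, 7, 18, 16, 17, 14]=(2 9)(7 15 18 14)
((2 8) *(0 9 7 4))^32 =(9) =((0 9 7 4)(2 8))^32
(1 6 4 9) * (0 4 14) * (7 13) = (0 4 9 1 6 14)(7 13) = [4, 6, 2, 3, 9, 5, 14, 13, 8, 1, 10, 11, 12, 7, 0]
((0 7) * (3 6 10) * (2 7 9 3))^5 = (0 2 6 9 7 10 3)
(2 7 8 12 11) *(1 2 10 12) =(1 2 7 8)(10 12 11) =[0, 2, 7, 3, 4, 5, 6, 8, 1, 9, 12, 10, 11]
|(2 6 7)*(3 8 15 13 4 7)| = |(2 6 3 8 15 13 4 7)| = 8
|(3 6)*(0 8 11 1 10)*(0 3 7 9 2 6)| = |(0 8 11 1 10 3)(2 6 7 9)| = 12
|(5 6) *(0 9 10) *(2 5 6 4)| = 3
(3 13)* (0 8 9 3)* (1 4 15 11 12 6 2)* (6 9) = (0 8 6 2 1 4 15 11 12 9 3 13) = [8, 4, 1, 13, 15, 5, 2, 7, 6, 3, 10, 12, 9, 0, 14, 11]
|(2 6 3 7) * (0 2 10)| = |(0 2 6 3 7 10)| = 6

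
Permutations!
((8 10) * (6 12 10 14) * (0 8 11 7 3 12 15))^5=((0 8 14 6 15)(3 12 10 11 7))^5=(15)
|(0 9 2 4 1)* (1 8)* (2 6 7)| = |(0 9 6 7 2 4 8 1)| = 8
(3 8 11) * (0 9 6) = [9, 1, 2, 8, 4, 5, 0, 7, 11, 6, 10, 3] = (0 9 6)(3 8 11)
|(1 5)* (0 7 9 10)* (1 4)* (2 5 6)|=20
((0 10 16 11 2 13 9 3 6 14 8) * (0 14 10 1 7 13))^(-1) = (0 2 11 16 10 6 3 9 13 7 1)(8 14)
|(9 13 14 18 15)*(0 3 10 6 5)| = 5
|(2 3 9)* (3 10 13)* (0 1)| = |(0 1)(2 10 13 3 9)| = 10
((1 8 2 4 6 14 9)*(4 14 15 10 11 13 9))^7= (1 10 14 9 15 2 13 6 8 11 4)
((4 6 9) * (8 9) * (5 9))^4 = ((4 6 8 5 9))^4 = (4 9 5 8 6)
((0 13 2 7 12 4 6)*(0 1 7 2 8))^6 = ((0 13 8)(1 7 12 4 6))^6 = (13)(1 7 12 4 6)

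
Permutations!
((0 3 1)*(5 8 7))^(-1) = ((0 3 1)(5 8 7))^(-1) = (0 1 3)(5 7 8)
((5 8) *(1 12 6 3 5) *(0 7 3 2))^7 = (0 6 1 5 7 2 12 8 3)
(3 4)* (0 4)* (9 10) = (0 4 3)(9 10) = [4, 1, 2, 0, 3, 5, 6, 7, 8, 10, 9]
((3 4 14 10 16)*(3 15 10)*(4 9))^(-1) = (3 14 4 9)(10 15 16)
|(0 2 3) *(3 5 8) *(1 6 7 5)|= 8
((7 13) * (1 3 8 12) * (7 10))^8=(7 10 13)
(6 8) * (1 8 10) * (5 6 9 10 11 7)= [0, 8, 2, 3, 4, 6, 11, 5, 9, 10, 1, 7]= (1 8 9 10)(5 6 11 7)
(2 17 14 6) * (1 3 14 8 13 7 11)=(1 3 14 6 2 17 8 13 7 11)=[0, 3, 17, 14, 4, 5, 2, 11, 13, 9, 10, 1, 12, 7, 6, 15, 16, 8]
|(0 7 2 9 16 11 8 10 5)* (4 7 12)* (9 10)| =28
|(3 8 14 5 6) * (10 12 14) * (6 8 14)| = |(3 14 5 8 10 12 6)| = 7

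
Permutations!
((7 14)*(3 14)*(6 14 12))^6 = ((3 12 6 14 7))^6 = (3 12 6 14 7)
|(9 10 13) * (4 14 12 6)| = 12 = |(4 14 12 6)(9 10 13)|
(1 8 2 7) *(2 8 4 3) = (8)(1 4 3 2 7) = [0, 4, 7, 2, 3, 5, 6, 1, 8]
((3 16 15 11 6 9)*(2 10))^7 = ((2 10)(3 16 15 11 6 9))^7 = (2 10)(3 16 15 11 6 9)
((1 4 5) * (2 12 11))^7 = (1 4 5)(2 12 11)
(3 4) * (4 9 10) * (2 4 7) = (2 4 3 9 10 7) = [0, 1, 4, 9, 3, 5, 6, 2, 8, 10, 7]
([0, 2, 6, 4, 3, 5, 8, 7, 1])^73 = (1 2 6 8)(3 4)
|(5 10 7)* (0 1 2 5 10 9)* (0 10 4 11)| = |(0 1 2 5 9 10 7 4 11)| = 9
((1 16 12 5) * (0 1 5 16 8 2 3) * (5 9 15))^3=(0 2 1 3 8)(12 16)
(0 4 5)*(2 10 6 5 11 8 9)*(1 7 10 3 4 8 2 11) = (0 8 9 11 2 3 4 1 7 10 6 5) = [8, 7, 3, 4, 1, 0, 5, 10, 9, 11, 6, 2]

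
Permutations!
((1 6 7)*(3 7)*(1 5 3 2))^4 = ((1 6 2)(3 7 5))^4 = (1 6 2)(3 7 5)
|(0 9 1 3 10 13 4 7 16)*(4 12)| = 10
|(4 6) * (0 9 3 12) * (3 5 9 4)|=10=|(0 4 6 3 12)(5 9)|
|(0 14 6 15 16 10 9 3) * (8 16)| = |(0 14 6 15 8 16 10 9 3)| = 9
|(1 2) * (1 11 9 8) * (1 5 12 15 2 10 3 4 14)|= 35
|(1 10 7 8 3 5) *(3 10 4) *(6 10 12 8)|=|(1 4 3 5)(6 10 7)(8 12)|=12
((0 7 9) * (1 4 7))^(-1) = ((0 1 4 7 9))^(-1) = (0 9 7 4 1)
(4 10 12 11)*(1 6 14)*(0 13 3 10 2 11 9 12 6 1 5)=(0 13 3 10 6 14 5)(2 11 4)(9 12)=[13, 1, 11, 10, 2, 0, 14, 7, 8, 12, 6, 4, 9, 3, 5]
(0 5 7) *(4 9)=(0 5 7)(4 9)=[5, 1, 2, 3, 9, 7, 6, 0, 8, 4]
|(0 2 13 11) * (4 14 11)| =|(0 2 13 4 14 11)| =6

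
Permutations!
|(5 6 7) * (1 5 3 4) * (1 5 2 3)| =7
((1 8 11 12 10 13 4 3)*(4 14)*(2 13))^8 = ((1 8 11 12 10 2 13 14 4 3))^8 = (1 4 13 10 11)(2 12 8 3 14)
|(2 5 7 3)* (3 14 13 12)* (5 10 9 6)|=10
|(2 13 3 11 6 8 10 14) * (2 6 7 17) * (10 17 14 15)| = |(2 13 3 11 7 14 6 8 17)(10 15)| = 18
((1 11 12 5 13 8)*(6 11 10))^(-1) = (1 8 13 5 12 11 6 10)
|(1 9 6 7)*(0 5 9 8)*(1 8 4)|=6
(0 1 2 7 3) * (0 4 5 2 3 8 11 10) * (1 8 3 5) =(0 8 11 10)(1 5 2 7 3 4) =[8, 5, 7, 4, 1, 2, 6, 3, 11, 9, 0, 10]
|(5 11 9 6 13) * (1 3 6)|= |(1 3 6 13 5 11 9)|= 7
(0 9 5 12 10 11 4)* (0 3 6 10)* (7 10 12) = (0 9 5 7 10 11 4 3 6 12) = [9, 1, 2, 6, 3, 7, 12, 10, 8, 5, 11, 4, 0]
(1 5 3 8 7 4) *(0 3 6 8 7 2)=(0 3 7 4 1 5 6 8 2)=[3, 5, 0, 7, 1, 6, 8, 4, 2]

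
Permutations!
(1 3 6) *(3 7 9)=(1 7 9 3 6)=[0, 7, 2, 6, 4, 5, 1, 9, 8, 3]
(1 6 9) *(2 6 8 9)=(1 8 9)(2 6)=[0, 8, 6, 3, 4, 5, 2, 7, 9, 1]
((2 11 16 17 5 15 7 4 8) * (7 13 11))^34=(2 4)(5 16 13)(7 8)(11 15 17)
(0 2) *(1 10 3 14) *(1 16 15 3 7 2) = [1, 10, 0, 14, 4, 5, 6, 2, 8, 9, 7, 11, 12, 13, 16, 3, 15] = (0 1 10 7 2)(3 14 16 15)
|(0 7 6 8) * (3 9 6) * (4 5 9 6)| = 15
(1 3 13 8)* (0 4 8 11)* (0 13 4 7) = (0 7)(1 3 4 8)(11 13) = [7, 3, 2, 4, 8, 5, 6, 0, 1, 9, 10, 13, 12, 11]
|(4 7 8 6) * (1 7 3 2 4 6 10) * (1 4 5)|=|(1 7 8 10 4 3 2 5)|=8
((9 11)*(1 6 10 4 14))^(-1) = ((1 6 10 4 14)(9 11))^(-1) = (1 14 4 10 6)(9 11)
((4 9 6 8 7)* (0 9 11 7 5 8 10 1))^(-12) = ((0 9 6 10 1)(4 11 7)(5 8))^(-12) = (11)(0 10 9 1 6)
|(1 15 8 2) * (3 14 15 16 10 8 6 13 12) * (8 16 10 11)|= 6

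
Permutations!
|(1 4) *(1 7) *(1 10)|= 4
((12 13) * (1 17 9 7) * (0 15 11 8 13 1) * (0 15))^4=((1 17 9 7 15 11 8 13 12))^4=(1 15 12 7 13 9 8 17 11)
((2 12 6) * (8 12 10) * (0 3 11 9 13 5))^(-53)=(0 3 11 9 13 5)(2 8 6 10 12)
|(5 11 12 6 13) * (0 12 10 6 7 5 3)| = |(0 12 7 5 11 10 6 13 3)| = 9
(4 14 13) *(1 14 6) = (1 14 13 4 6) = [0, 14, 2, 3, 6, 5, 1, 7, 8, 9, 10, 11, 12, 4, 13]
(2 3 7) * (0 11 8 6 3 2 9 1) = (0 11 8 6 3 7 9 1) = [11, 0, 2, 7, 4, 5, 3, 9, 6, 1, 10, 8]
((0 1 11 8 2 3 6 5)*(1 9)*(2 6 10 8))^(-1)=((0 9 1 11 2 3 10 8 6 5))^(-1)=(0 5 6 8 10 3 2 11 1 9)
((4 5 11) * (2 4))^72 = ((2 4 5 11))^72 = (11)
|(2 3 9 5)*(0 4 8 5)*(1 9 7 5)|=20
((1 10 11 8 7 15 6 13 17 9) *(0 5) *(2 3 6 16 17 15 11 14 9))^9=(0 5)(1 10 14 9)(2 6 15 17 3 13 16)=((0 5)(1 10 14 9)(2 3 6 13 15 16 17)(7 11 8))^9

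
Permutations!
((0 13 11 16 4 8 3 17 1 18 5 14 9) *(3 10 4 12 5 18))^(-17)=((18)(0 13 11 16 12 5 14 9)(1 3 17)(4 8 10))^(-17)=(18)(0 9 14 5 12 16 11 13)(1 3 17)(4 8 10)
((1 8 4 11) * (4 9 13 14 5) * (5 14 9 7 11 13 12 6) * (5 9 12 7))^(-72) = (14)(1 7 6 13 5)(4 8 11 9 12)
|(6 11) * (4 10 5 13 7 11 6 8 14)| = 8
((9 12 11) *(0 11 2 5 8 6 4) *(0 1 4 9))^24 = ((0 11)(1 4)(2 5 8 6 9 12))^24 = (12)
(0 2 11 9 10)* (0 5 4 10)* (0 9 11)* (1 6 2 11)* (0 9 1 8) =(0 11 8)(1 6 2 9)(4 10 5) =[11, 6, 9, 3, 10, 4, 2, 7, 0, 1, 5, 8]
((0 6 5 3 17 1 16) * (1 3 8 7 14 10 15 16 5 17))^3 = ((0 6 17 3 1 5 8 7 14 10 15 16))^3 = (0 3 8 10)(1 7 15 6)(5 14 16 17)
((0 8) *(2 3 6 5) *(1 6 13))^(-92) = ((0 8)(1 6 5 2 3 13))^(-92) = (1 3 5)(2 6 13)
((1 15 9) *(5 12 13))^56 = (1 9 15)(5 13 12)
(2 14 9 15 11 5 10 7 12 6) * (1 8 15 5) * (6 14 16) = (1 8 15 11)(2 16 6)(5 10 7 12 14 9) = [0, 8, 16, 3, 4, 10, 2, 12, 15, 5, 7, 1, 14, 13, 9, 11, 6]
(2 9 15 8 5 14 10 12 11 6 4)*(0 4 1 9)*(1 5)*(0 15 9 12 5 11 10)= (0 4 2 15 8 1 12 10 5 14)(6 11)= [4, 12, 15, 3, 2, 14, 11, 7, 1, 9, 5, 6, 10, 13, 0, 8]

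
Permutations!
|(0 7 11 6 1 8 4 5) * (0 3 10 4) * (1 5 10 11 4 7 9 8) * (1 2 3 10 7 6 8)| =|(0 9 1 2 3 11 8)(4 7)(5 10 6)| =42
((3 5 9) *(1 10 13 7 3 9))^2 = (1 13 3)(5 10 7)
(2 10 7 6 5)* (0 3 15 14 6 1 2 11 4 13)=(0 3 15 14 6 5 11 4 13)(1 2 10 7)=[3, 2, 10, 15, 13, 11, 5, 1, 8, 9, 7, 4, 12, 0, 6, 14]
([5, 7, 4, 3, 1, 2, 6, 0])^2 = (0 2 1)(4 7 5)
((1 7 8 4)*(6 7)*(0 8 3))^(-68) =(0 4 6 3 8 1 7)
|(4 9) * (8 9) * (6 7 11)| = |(4 8 9)(6 7 11)| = 3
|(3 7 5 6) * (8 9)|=|(3 7 5 6)(8 9)|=4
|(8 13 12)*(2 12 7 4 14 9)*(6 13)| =|(2 12 8 6 13 7 4 14 9)| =9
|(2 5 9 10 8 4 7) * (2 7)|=|(2 5 9 10 8 4)|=6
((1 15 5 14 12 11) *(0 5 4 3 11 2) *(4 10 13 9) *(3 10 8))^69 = ((0 5 14 12 2)(1 15 8 3 11)(4 10 13 9))^69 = (0 2 12 14 5)(1 11 3 8 15)(4 10 13 9)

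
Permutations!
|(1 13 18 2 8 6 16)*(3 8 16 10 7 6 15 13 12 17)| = |(1 12 17 3 8 15 13 18 2 16)(6 10 7)| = 30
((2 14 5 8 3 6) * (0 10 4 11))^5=(0 10 4 11)(2 6 3 8 5 14)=((0 10 4 11)(2 14 5 8 3 6))^5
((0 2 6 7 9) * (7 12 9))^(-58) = (0 6 9 2 12)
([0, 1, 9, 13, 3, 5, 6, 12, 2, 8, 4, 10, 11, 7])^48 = (3 4 10 11 12 7 13)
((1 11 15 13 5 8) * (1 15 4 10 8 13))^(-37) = (1 15 8 10 4 11)(5 13)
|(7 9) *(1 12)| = 2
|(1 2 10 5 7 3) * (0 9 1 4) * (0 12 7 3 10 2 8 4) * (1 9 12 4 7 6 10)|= |(0 12 6 10 5 3)(1 8 7)|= 6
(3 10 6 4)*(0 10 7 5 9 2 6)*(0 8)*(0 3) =(0 10 8 3 7 5 9 2 6 4) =[10, 1, 6, 7, 0, 9, 4, 5, 3, 2, 8]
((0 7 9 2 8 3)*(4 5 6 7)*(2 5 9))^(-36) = ((0 4 9 5 6 7 2 8 3))^(-36) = (9)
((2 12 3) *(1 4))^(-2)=((1 4)(2 12 3))^(-2)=(2 12 3)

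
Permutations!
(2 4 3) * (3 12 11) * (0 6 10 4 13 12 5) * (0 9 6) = (2 13 12 11 3)(4 5 9 6 10) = [0, 1, 13, 2, 5, 9, 10, 7, 8, 6, 4, 3, 11, 12]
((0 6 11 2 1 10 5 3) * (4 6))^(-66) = ((0 4 6 11 2 1 10 5 3))^(-66) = (0 10 11)(1 6 3)(2 4 5)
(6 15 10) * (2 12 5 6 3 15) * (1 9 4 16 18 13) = [0, 9, 12, 15, 16, 6, 2, 7, 8, 4, 3, 11, 5, 1, 14, 10, 18, 17, 13] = (1 9 4 16 18 13)(2 12 5 6)(3 15 10)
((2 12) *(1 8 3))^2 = ((1 8 3)(2 12))^2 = (12)(1 3 8)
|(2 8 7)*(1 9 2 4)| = |(1 9 2 8 7 4)| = 6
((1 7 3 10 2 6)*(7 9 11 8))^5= (1 3 9 10 11 2 8 6 7)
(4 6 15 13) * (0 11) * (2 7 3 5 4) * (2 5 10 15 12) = (0 11)(2 7 3 10 15 13 5 4 6 12) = [11, 1, 7, 10, 6, 4, 12, 3, 8, 9, 15, 0, 2, 5, 14, 13]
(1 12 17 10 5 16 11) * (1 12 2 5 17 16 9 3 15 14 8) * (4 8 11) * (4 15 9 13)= [0, 2, 5, 9, 8, 13, 6, 7, 1, 3, 17, 12, 16, 4, 11, 14, 15, 10]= (1 2 5 13 4 8)(3 9)(10 17)(11 12 16 15 14)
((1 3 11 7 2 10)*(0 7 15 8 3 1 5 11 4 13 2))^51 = ((0 7)(2 10 5 11 15 8 3 4 13))^51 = (0 7)(2 3 11)(4 15 10)(5 13 8)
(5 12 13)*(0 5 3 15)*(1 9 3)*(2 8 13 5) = [2, 9, 8, 15, 4, 12, 6, 7, 13, 3, 10, 11, 5, 1, 14, 0] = (0 2 8 13 1 9 3 15)(5 12)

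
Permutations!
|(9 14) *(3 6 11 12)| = 4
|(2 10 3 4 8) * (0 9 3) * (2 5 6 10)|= |(0 9 3 4 8 5 6 10)|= 8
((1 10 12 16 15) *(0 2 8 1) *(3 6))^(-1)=((0 2 8 1 10 12 16 15)(3 6))^(-1)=(0 15 16 12 10 1 8 2)(3 6)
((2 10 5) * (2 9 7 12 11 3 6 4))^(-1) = (2 4 6 3 11 12 7 9 5 10)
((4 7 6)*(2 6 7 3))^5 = (7)(2 6 4 3)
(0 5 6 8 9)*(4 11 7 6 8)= (0 5 8 9)(4 11 7 6)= [5, 1, 2, 3, 11, 8, 4, 6, 9, 0, 10, 7]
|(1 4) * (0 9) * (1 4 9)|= 3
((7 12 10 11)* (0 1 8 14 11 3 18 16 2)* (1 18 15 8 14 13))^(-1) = ((0 18 16 2)(1 14 11 7 12 10 3 15 8 13))^(-1) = (0 2 16 18)(1 13 8 15 3 10 12 7 11 14)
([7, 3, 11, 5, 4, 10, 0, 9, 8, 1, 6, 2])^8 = [0, 1, 2, 3, 4, 5, 6, 7, 8, 9, 10, 11]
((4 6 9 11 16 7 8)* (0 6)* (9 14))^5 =((0 6 14 9 11 16 7 8 4))^5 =(0 16 6 7 14 8 9 4 11)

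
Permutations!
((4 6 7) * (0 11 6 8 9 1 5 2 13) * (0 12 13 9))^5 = (0 8 4 7 6 11)(1 5 2 9)(12 13)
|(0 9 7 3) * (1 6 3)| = 6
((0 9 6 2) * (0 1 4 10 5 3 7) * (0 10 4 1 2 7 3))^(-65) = (0 9 6 7 10 5)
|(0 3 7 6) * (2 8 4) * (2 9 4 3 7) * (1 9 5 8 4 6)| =5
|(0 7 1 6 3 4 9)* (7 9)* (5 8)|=|(0 9)(1 6 3 4 7)(5 8)|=10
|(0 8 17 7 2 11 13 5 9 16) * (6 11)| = 11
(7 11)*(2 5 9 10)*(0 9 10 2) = (0 9 2 5 10)(7 11) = [9, 1, 5, 3, 4, 10, 6, 11, 8, 2, 0, 7]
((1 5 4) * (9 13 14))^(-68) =(1 5 4)(9 13 14)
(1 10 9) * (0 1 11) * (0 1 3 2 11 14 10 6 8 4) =(0 3 2 11 1 6 8 4)(9 14 10) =[3, 6, 11, 2, 0, 5, 8, 7, 4, 14, 9, 1, 12, 13, 10]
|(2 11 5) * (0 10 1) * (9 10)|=12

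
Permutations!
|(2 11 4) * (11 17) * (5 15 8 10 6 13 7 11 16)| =12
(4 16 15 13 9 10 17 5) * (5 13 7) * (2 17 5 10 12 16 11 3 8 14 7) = (2 17 13 9 12 16 15)(3 8 14 7 10 5 4 11) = [0, 1, 17, 8, 11, 4, 6, 10, 14, 12, 5, 3, 16, 9, 7, 2, 15, 13]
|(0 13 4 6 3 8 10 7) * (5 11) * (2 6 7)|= |(0 13 4 7)(2 6 3 8 10)(5 11)|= 20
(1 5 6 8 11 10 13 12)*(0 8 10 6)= (0 8 11 6 10 13 12 1 5)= [8, 5, 2, 3, 4, 0, 10, 7, 11, 9, 13, 6, 1, 12]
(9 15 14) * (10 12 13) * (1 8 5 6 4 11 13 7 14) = (1 8 5 6 4 11 13 10 12 7 14 9 15) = [0, 8, 2, 3, 11, 6, 4, 14, 5, 15, 12, 13, 7, 10, 9, 1]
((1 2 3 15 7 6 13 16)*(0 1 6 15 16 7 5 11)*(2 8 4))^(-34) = (0 3 15 8 6 11 2 7 1 16 5 4 13)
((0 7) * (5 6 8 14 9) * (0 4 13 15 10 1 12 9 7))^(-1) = (1 10 15 13 4 7 14 8 6 5 9 12)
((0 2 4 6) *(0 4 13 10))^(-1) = (0 10 13 2)(4 6)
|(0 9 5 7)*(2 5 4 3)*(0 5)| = |(0 9 4 3 2)(5 7)| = 10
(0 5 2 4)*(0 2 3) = (0 5 3)(2 4) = [5, 1, 4, 0, 2, 3]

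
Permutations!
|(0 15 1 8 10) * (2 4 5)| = 15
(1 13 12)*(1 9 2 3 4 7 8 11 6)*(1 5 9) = (1 13 12)(2 3 4 7 8 11 6 5 9) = [0, 13, 3, 4, 7, 9, 5, 8, 11, 2, 10, 6, 1, 12]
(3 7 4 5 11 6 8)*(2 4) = (2 4 5 11 6 8 3 7) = [0, 1, 4, 7, 5, 11, 8, 2, 3, 9, 10, 6]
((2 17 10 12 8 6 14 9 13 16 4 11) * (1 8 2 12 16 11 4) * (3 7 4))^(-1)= (1 16 10 17 2 12 11 13 9 14 6 8)(3 4 7)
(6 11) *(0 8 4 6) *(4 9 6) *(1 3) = (0 8 9 6 11)(1 3) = [8, 3, 2, 1, 4, 5, 11, 7, 9, 6, 10, 0]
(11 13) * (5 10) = (5 10)(11 13) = [0, 1, 2, 3, 4, 10, 6, 7, 8, 9, 5, 13, 12, 11]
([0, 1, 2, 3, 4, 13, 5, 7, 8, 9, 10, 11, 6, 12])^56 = (13)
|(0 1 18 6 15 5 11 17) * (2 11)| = |(0 1 18 6 15 5 2 11 17)| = 9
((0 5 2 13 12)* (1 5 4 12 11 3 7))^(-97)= (0 12 4)(1 5 2 13 11 3 7)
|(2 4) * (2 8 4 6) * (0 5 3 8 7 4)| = 4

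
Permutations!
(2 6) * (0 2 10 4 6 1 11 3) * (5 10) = (0 2 1 11 3)(4 6 5 10) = [2, 11, 1, 0, 6, 10, 5, 7, 8, 9, 4, 3]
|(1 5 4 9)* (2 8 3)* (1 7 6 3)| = 9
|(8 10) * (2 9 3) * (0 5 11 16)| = 12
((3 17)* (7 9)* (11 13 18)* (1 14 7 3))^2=(1 7 3)(9 17 14)(11 18 13)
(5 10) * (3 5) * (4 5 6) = (3 6 4 5 10) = [0, 1, 2, 6, 5, 10, 4, 7, 8, 9, 3]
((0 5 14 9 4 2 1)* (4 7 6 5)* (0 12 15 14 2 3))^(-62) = (0 4 3)(1 12 15 14 9 7 6 5 2)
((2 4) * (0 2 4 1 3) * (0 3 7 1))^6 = ((0 2)(1 7))^6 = (7)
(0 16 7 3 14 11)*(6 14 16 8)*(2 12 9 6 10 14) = (0 8 10 14 11)(2 12 9 6)(3 16 7) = [8, 1, 12, 16, 4, 5, 2, 3, 10, 6, 14, 0, 9, 13, 11, 15, 7]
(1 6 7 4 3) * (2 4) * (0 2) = (0 2 4 3 1 6 7) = [2, 6, 4, 1, 3, 5, 7, 0]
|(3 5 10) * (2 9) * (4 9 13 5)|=|(2 13 5 10 3 4 9)|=7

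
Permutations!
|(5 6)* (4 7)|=2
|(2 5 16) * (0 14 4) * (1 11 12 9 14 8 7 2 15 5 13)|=33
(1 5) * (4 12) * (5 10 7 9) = (1 10 7 9 5)(4 12) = [0, 10, 2, 3, 12, 1, 6, 9, 8, 5, 7, 11, 4]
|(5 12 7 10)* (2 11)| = 4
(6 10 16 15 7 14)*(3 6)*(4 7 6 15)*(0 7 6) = (0 7 14 3 15)(4 6 10 16) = [7, 1, 2, 15, 6, 5, 10, 14, 8, 9, 16, 11, 12, 13, 3, 0, 4]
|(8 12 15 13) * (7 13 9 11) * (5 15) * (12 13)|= 6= |(5 15 9 11 7 12)(8 13)|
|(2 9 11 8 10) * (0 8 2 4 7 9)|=|(0 8 10 4 7 9 11 2)|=8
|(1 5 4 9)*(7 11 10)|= |(1 5 4 9)(7 11 10)|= 12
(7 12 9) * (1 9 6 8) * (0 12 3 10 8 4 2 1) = (0 12 6 4 2 1 9 7 3 10 8) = [12, 9, 1, 10, 2, 5, 4, 3, 0, 7, 8, 11, 6]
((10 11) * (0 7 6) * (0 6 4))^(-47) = ((0 7 4)(10 11))^(-47) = (0 7 4)(10 11)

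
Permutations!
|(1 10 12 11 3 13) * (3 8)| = 7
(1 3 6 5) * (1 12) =[0, 3, 2, 6, 4, 12, 5, 7, 8, 9, 10, 11, 1] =(1 3 6 5 12)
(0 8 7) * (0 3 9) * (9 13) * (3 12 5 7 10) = (0 8 10 3 13 9)(5 7 12) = [8, 1, 2, 13, 4, 7, 6, 12, 10, 0, 3, 11, 5, 9]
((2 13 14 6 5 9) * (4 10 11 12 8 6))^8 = (2 6 11 14 9 8 10 13 5 12 4)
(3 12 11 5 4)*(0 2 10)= (0 2 10)(3 12 11 5 4)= [2, 1, 10, 12, 3, 4, 6, 7, 8, 9, 0, 5, 11]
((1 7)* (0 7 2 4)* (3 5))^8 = (0 2 7 4 1)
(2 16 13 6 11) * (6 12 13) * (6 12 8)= (2 16 12 13 8 6 11)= [0, 1, 16, 3, 4, 5, 11, 7, 6, 9, 10, 2, 13, 8, 14, 15, 12]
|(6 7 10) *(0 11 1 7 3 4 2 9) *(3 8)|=11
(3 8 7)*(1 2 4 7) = (1 2 4 7 3 8) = [0, 2, 4, 8, 7, 5, 6, 3, 1]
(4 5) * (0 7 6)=(0 7 6)(4 5)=[7, 1, 2, 3, 5, 4, 0, 6]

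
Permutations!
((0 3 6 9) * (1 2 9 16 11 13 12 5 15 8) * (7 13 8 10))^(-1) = ((0 3 6 16 11 8 1 2 9)(5 15 10 7 13 12))^(-1) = (0 9 2 1 8 11 16 6 3)(5 12 13 7 10 15)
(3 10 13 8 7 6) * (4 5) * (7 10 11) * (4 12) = (3 11 7 6)(4 5 12)(8 10 13) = [0, 1, 2, 11, 5, 12, 3, 6, 10, 9, 13, 7, 4, 8]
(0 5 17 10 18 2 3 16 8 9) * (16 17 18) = (0 5 18 2 3 17 10 16 8 9) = [5, 1, 3, 17, 4, 18, 6, 7, 9, 0, 16, 11, 12, 13, 14, 15, 8, 10, 2]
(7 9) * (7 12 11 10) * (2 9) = (2 9 12 11 10 7) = [0, 1, 9, 3, 4, 5, 6, 2, 8, 12, 7, 10, 11]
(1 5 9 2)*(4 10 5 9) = [0, 9, 1, 3, 10, 4, 6, 7, 8, 2, 5] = (1 9 2)(4 10 5)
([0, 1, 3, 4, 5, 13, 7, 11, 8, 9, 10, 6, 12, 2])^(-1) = [0, 1, 13, 2, 3, 4, 11, 6, 8, 9, 10, 7, 12, 5]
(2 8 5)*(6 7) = (2 8 5)(6 7) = [0, 1, 8, 3, 4, 2, 7, 6, 5]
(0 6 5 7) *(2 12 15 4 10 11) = (0 6 5 7)(2 12 15 4 10 11) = [6, 1, 12, 3, 10, 7, 5, 0, 8, 9, 11, 2, 15, 13, 14, 4]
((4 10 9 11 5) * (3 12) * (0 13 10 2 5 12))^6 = ((0 13 10 9 11 12 3)(2 5 4))^6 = (0 3 12 11 9 10 13)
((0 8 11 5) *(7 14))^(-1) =(0 5 11 8)(7 14)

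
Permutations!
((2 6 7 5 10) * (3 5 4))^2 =(2 7 3 10 6 4 5)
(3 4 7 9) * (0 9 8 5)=(0 9 3 4 7 8 5)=[9, 1, 2, 4, 7, 0, 6, 8, 5, 3]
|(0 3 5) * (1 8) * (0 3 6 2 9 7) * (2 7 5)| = 12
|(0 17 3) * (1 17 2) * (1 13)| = 6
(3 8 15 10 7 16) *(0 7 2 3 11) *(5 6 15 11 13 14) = (0 7 16 13 14 5 6 15 10 2 3 8 11) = [7, 1, 3, 8, 4, 6, 15, 16, 11, 9, 2, 0, 12, 14, 5, 10, 13]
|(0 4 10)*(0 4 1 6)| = |(0 1 6)(4 10)| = 6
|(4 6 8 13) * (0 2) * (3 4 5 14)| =|(0 2)(3 4 6 8 13 5 14)| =14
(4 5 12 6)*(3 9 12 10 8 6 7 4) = [0, 1, 2, 9, 5, 10, 3, 4, 6, 12, 8, 11, 7] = (3 9 12 7 4 5 10 8 6)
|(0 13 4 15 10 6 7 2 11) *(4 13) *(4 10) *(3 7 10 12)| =|(0 12 3 7 2 11)(4 15)(6 10)| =6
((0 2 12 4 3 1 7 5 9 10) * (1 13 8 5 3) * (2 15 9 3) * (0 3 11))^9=(15)(1 4 12 2 7)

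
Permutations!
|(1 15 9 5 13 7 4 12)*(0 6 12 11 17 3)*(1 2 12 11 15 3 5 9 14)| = 12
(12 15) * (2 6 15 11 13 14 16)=(2 6 15 12 11 13 14 16)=[0, 1, 6, 3, 4, 5, 15, 7, 8, 9, 10, 13, 11, 14, 16, 12, 2]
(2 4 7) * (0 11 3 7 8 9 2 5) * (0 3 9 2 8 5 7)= [11, 1, 4, 0, 5, 3, 6, 7, 2, 8, 10, 9]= (0 11 9 8 2 4 5 3)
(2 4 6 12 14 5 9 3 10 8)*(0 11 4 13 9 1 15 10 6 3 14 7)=[11, 15, 13, 6, 3, 1, 12, 0, 2, 14, 8, 4, 7, 9, 5, 10]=(0 11 4 3 6 12 7)(1 15 10 8 2 13 9 14 5)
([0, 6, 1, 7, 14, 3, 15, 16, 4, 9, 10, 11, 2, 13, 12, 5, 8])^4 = [0, 3, 5, 4, 1, 8, 7, 14, 2, 9, 10, 11, 15, 13, 6, 16, 12]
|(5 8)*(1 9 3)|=|(1 9 3)(5 8)|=6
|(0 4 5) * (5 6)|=4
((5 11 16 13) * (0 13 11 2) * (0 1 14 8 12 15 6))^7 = (0 12 1 13 15 14 5 6 8 2)(11 16)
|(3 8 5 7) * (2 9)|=4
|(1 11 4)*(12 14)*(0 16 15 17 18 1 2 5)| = 10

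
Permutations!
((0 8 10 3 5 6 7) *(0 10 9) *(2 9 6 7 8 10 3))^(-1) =((0 10 2 9)(3 5 7)(6 8))^(-1) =(0 9 2 10)(3 7 5)(6 8)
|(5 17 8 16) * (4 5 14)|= 6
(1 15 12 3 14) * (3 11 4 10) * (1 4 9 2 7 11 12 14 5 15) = (2 7 11 9)(3 5 15 14 4 10) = [0, 1, 7, 5, 10, 15, 6, 11, 8, 2, 3, 9, 12, 13, 4, 14]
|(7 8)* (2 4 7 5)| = 5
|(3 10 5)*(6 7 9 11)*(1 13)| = 12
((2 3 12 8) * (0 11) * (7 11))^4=(12)(0 7 11)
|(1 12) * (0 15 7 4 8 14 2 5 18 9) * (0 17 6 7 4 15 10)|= |(0 10)(1 12)(2 5 18 9 17 6 7 15 4 8 14)|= 22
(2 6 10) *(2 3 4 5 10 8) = (2 6 8)(3 4 5 10) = [0, 1, 6, 4, 5, 10, 8, 7, 2, 9, 3]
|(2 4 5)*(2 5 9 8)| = 4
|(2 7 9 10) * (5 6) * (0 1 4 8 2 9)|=6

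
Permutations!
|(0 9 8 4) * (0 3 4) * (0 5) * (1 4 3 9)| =6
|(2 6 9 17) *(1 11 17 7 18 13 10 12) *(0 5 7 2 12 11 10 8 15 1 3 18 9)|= 30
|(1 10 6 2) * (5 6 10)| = |(10)(1 5 6 2)| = 4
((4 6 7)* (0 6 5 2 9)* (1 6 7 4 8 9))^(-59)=((0 7 8 9)(1 6 4 5 2))^(-59)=(0 7 8 9)(1 6 4 5 2)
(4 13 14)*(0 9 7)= (0 9 7)(4 13 14)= [9, 1, 2, 3, 13, 5, 6, 0, 8, 7, 10, 11, 12, 14, 4]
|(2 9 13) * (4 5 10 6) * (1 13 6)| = 8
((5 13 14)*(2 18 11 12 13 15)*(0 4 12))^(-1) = ((0 4 12 13 14 5 15 2 18 11))^(-1) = (0 11 18 2 15 5 14 13 12 4)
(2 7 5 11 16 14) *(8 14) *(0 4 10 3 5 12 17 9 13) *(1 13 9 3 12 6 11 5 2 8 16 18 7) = (0 4 10 12 17 3 2 1 13)(6 11 18 7)(8 14) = [4, 13, 1, 2, 10, 5, 11, 6, 14, 9, 12, 18, 17, 0, 8, 15, 16, 3, 7]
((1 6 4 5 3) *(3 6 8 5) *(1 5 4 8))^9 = (3 4 8 6 5)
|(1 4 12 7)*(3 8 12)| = 6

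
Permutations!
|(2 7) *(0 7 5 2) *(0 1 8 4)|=10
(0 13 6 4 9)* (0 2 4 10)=(0 13 6 10)(2 4 9)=[13, 1, 4, 3, 9, 5, 10, 7, 8, 2, 0, 11, 12, 6]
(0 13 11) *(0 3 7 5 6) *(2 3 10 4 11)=[13, 1, 3, 7, 11, 6, 0, 5, 8, 9, 4, 10, 12, 2]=(0 13 2 3 7 5 6)(4 11 10)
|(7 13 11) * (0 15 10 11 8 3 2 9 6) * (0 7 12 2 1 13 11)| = |(0 15 10)(1 13 8 3)(2 9 6 7 11 12)| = 12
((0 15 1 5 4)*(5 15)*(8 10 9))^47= (0 4 5)(1 15)(8 9 10)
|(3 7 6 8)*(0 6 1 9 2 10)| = 9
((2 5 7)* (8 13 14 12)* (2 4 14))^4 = ((2 5 7 4 14 12 8 13))^4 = (2 14)(4 13)(5 12)(7 8)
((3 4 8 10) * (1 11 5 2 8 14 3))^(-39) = ((1 11 5 2 8 10)(3 4 14))^(-39) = (14)(1 2)(5 10)(8 11)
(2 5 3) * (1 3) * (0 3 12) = [3, 12, 5, 2, 4, 1, 6, 7, 8, 9, 10, 11, 0] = (0 3 2 5 1 12)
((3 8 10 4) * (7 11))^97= ((3 8 10 4)(7 11))^97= (3 8 10 4)(7 11)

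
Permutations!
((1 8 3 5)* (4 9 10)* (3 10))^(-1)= (1 5 3 9 4 10 8)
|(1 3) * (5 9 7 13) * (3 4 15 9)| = |(1 4 15 9 7 13 5 3)| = 8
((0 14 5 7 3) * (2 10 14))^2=((0 2 10 14 5 7 3))^2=(0 10 5 3 2 14 7)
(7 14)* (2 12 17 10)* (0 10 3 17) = [10, 1, 12, 17, 4, 5, 6, 14, 8, 9, 2, 11, 0, 13, 7, 15, 16, 3] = (0 10 2 12)(3 17)(7 14)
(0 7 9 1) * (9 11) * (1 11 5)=[7, 0, 2, 3, 4, 1, 6, 5, 8, 11, 10, 9]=(0 7 5 1)(9 11)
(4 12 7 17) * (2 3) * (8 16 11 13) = (2 3)(4 12 7 17)(8 16 11 13) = [0, 1, 3, 2, 12, 5, 6, 17, 16, 9, 10, 13, 7, 8, 14, 15, 11, 4]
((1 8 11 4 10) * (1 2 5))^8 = (1 8 11 4 10 2 5)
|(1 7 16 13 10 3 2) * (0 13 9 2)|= 20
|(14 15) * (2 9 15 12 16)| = |(2 9 15 14 12 16)| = 6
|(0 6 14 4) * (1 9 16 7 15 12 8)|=|(0 6 14 4)(1 9 16 7 15 12 8)|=28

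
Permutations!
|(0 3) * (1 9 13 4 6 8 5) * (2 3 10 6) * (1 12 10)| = |(0 1 9 13 4 2 3)(5 12 10 6 8)| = 35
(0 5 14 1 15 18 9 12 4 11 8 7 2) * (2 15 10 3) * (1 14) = (0 5 1 10 3 2)(4 11 8 7 15 18 9 12) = [5, 10, 0, 2, 11, 1, 6, 15, 7, 12, 3, 8, 4, 13, 14, 18, 16, 17, 9]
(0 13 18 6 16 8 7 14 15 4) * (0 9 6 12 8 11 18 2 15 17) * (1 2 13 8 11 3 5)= (0 8 7 14 17)(1 2 15 4 9 6 16 3 5)(11 18 12)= [8, 2, 15, 5, 9, 1, 16, 14, 7, 6, 10, 18, 11, 13, 17, 4, 3, 0, 12]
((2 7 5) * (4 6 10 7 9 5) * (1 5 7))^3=((1 5 2 9 7 4 6 10))^3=(1 9 6 5 7 10 2 4)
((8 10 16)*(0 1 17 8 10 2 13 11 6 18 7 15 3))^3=((0 1 17 8 2 13 11 6 18 7 15 3)(10 16))^3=(0 8 11 7)(1 2 6 15)(3 17 13 18)(10 16)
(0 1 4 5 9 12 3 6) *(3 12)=(12)(0 1 4 5 9 3 6)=[1, 4, 2, 6, 5, 9, 0, 7, 8, 3, 10, 11, 12]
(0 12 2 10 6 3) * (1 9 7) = (0 12 2 10 6 3)(1 9 7) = [12, 9, 10, 0, 4, 5, 3, 1, 8, 7, 6, 11, 2]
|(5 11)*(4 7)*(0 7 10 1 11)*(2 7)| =8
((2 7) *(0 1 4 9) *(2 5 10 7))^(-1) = (0 9 4 1)(5 7 10)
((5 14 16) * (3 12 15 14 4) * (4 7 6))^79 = ((3 12 15 14 16 5 7 6 4))^79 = (3 6 5 14 12 4 7 16 15)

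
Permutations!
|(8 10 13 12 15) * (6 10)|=|(6 10 13 12 15 8)|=6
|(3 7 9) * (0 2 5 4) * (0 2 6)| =6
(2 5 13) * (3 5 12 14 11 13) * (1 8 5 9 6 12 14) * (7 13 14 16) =(1 8 5 3 9 6 12)(2 16 7 13)(11 14) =[0, 8, 16, 9, 4, 3, 12, 13, 5, 6, 10, 14, 1, 2, 11, 15, 7]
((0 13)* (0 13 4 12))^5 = (13)(0 12 4)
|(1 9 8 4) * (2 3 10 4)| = |(1 9 8 2 3 10 4)| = 7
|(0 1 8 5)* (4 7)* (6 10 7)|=4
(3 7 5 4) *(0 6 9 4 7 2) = (0 6 9 4 3 2)(5 7) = [6, 1, 0, 2, 3, 7, 9, 5, 8, 4]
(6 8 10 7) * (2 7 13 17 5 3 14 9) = (2 7 6 8 10 13 17 5 3 14 9) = [0, 1, 7, 14, 4, 3, 8, 6, 10, 2, 13, 11, 12, 17, 9, 15, 16, 5]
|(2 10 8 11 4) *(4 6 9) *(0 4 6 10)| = 6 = |(0 4 2)(6 9)(8 11 10)|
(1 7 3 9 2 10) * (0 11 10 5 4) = [11, 7, 5, 9, 0, 4, 6, 3, 8, 2, 1, 10] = (0 11 10 1 7 3 9 2 5 4)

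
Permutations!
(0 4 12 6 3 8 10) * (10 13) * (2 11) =[4, 1, 11, 8, 12, 5, 3, 7, 13, 9, 0, 2, 6, 10] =(0 4 12 6 3 8 13 10)(2 11)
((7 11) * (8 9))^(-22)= (11)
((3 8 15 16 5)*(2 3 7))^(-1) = (2 7 5 16 15 8 3)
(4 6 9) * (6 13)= [0, 1, 2, 3, 13, 5, 9, 7, 8, 4, 10, 11, 12, 6]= (4 13 6 9)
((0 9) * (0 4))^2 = ((0 9 4))^2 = (0 4 9)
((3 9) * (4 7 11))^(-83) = (3 9)(4 7 11)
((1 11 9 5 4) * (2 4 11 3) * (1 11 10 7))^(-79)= (1 2 11 5 7 3 4 9 10)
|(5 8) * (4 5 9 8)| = 2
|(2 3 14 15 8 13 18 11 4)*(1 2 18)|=|(1 2 3 14 15 8 13)(4 18 11)|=21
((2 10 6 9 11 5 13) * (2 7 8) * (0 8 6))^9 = (0 8 2 10)(5 6)(7 11)(9 13)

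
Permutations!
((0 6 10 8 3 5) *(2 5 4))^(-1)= (0 5 2 4 3 8 10 6)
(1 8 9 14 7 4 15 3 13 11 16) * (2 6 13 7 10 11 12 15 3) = [0, 8, 6, 7, 3, 5, 13, 4, 9, 14, 11, 16, 15, 12, 10, 2, 1] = (1 8 9 14 10 11 16)(2 6 13 12 15)(3 7 4)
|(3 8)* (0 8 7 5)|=5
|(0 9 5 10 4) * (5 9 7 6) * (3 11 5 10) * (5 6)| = 8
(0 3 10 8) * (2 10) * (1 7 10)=(0 3 2 1 7 10 8)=[3, 7, 1, 2, 4, 5, 6, 10, 0, 9, 8]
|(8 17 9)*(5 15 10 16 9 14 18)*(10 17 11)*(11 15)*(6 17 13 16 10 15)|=11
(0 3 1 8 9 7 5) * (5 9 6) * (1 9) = [3, 8, 2, 9, 4, 0, 5, 1, 6, 7] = (0 3 9 7 1 8 6 5)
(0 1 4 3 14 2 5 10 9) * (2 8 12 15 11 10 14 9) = (0 1 4 3 9)(2 5 14 8 12 15 11 10) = [1, 4, 5, 9, 3, 14, 6, 7, 12, 0, 2, 10, 15, 13, 8, 11]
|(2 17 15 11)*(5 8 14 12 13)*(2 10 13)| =10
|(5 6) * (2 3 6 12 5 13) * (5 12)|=4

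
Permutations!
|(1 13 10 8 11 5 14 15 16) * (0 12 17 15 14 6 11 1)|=|(0 12 17 15 16)(1 13 10 8)(5 6 11)|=60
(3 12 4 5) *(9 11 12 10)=[0, 1, 2, 10, 5, 3, 6, 7, 8, 11, 9, 12, 4]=(3 10 9 11 12 4 5)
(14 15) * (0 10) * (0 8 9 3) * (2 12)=(0 10 8 9 3)(2 12)(14 15)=[10, 1, 12, 0, 4, 5, 6, 7, 9, 3, 8, 11, 2, 13, 15, 14]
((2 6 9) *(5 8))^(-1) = (2 9 6)(5 8)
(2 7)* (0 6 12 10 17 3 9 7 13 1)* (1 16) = (0 6 12 10 17 3 9 7 2 13 16 1) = [6, 0, 13, 9, 4, 5, 12, 2, 8, 7, 17, 11, 10, 16, 14, 15, 1, 3]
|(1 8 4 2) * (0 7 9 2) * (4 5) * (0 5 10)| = 14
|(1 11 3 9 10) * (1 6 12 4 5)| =9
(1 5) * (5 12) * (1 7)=(1 12 5 7)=[0, 12, 2, 3, 4, 7, 6, 1, 8, 9, 10, 11, 5]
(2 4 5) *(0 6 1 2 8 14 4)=(0 6 1 2)(4 5 8 14)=[6, 2, 0, 3, 5, 8, 1, 7, 14, 9, 10, 11, 12, 13, 4]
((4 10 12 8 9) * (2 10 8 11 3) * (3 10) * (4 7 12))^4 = (4 12 8 11 9 10 7)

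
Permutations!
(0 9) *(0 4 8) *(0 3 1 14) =(0 9 4 8 3 1 14) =[9, 14, 2, 1, 8, 5, 6, 7, 3, 4, 10, 11, 12, 13, 0]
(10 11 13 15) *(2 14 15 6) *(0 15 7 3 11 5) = (0 15 10 5)(2 14 7 3 11 13 6) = [15, 1, 14, 11, 4, 0, 2, 3, 8, 9, 5, 13, 12, 6, 7, 10]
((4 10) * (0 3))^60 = (10)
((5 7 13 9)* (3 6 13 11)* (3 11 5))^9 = (3 6 13 9)(5 7)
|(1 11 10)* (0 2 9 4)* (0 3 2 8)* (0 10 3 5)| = 10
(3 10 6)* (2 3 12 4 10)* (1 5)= (1 5)(2 3)(4 10 6 12)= [0, 5, 3, 2, 10, 1, 12, 7, 8, 9, 6, 11, 4]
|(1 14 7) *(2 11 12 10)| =12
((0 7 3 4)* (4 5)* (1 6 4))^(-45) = ((0 7 3 5 1 6 4))^(-45) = (0 1 7 6 3 4 5)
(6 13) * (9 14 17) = [0, 1, 2, 3, 4, 5, 13, 7, 8, 14, 10, 11, 12, 6, 17, 15, 16, 9] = (6 13)(9 14 17)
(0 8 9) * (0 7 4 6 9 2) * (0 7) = (0 8 2 7 4 6 9) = [8, 1, 7, 3, 6, 5, 9, 4, 2, 0]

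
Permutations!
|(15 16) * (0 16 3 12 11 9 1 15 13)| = 6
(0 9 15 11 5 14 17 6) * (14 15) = (0 9 14 17 6)(5 15 11) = [9, 1, 2, 3, 4, 15, 0, 7, 8, 14, 10, 5, 12, 13, 17, 11, 16, 6]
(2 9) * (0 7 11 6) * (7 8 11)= (0 8 11 6)(2 9)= [8, 1, 9, 3, 4, 5, 0, 7, 11, 2, 10, 6]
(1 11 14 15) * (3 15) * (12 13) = (1 11 14 3 15)(12 13) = [0, 11, 2, 15, 4, 5, 6, 7, 8, 9, 10, 14, 13, 12, 3, 1]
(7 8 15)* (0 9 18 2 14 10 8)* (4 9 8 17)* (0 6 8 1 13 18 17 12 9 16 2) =(0 1 13 18)(2 14 10 12 9 17 4 16)(6 8 15 7) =[1, 13, 14, 3, 16, 5, 8, 6, 15, 17, 12, 11, 9, 18, 10, 7, 2, 4, 0]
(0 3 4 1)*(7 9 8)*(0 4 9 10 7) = (0 3 9 8)(1 4)(7 10) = [3, 4, 2, 9, 1, 5, 6, 10, 0, 8, 7]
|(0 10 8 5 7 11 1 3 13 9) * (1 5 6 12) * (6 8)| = |(0 10 6 12 1 3 13 9)(5 7 11)| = 24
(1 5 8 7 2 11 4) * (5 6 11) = [0, 6, 5, 3, 1, 8, 11, 2, 7, 9, 10, 4] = (1 6 11 4)(2 5 8 7)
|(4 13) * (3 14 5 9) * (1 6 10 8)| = 4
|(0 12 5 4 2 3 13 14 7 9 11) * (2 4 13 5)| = |(0 12 2 3 5 13 14 7 9 11)| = 10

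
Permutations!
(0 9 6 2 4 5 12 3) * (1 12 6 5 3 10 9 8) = (0 8 1 12 10 9 5 6 2 4 3) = [8, 12, 4, 0, 3, 6, 2, 7, 1, 5, 9, 11, 10]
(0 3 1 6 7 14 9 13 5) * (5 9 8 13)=(0 3 1 6 7 14 8 13 9 5)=[3, 6, 2, 1, 4, 0, 7, 14, 13, 5, 10, 11, 12, 9, 8]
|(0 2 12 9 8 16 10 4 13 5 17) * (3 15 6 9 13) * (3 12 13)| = |(0 2 13 5 17)(3 15 6 9 8 16 10 4 12)| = 45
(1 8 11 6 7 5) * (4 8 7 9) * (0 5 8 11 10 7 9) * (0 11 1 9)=(0 5 9 4 1)(6 11)(7 8 10)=[5, 0, 2, 3, 1, 9, 11, 8, 10, 4, 7, 6]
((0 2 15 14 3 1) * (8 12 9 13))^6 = (15)(8 9)(12 13)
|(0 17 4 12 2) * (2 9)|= 6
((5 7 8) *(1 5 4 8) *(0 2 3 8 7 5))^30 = ((0 2 3 8 4 7 1))^30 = (0 3 4 1 2 8 7)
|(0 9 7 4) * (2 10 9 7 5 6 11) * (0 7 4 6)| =9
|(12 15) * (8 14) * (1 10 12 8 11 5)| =8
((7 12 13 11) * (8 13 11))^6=((7 12 11)(8 13))^6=(13)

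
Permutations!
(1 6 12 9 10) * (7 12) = (1 6 7 12 9 10) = [0, 6, 2, 3, 4, 5, 7, 12, 8, 10, 1, 11, 9]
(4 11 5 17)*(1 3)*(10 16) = (1 3)(4 11 5 17)(10 16) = [0, 3, 2, 1, 11, 17, 6, 7, 8, 9, 16, 5, 12, 13, 14, 15, 10, 4]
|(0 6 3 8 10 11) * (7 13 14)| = 6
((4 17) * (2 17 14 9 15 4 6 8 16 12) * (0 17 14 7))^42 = (0 2)(4 16)(6 9)(7 12)(8 15)(14 17)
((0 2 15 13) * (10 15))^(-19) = (0 2 10 15 13)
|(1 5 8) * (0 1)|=4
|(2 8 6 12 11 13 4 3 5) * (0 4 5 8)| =10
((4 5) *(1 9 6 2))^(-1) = ((1 9 6 2)(4 5))^(-1) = (1 2 6 9)(4 5)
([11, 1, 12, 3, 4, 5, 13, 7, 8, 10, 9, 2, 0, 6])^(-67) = [11, 1, 12, 3, 4, 5, 13, 7, 8, 10, 9, 2, 0, 6]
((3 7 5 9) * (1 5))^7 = ((1 5 9 3 7))^7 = (1 9 7 5 3)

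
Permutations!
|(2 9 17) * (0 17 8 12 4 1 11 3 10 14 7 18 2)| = |(0 17)(1 11 3 10 14 7 18 2 9 8 12 4)| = 12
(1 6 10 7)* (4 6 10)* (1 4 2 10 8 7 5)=(1 8 7 4 6 2 10 5)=[0, 8, 10, 3, 6, 1, 2, 4, 7, 9, 5]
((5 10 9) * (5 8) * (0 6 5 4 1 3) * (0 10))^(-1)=((0 6 5)(1 3 10 9 8 4))^(-1)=(0 5 6)(1 4 8 9 10 3)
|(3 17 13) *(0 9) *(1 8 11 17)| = 6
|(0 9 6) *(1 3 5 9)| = 6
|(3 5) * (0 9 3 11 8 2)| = 7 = |(0 9 3 5 11 8 2)|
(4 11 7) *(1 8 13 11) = (1 8 13 11 7 4) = [0, 8, 2, 3, 1, 5, 6, 4, 13, 9, 10, 7, 12, 11]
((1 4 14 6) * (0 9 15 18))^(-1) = (0 18 15 9)(1 6 14 4)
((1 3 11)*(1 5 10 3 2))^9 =((1 2)(3 11 5 10))^9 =(1 2)(3 11 5 10)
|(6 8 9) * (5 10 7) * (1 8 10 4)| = 8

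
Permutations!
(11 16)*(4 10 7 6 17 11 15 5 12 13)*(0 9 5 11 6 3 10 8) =(0 9 5 12 13 4 8)(3 10 7)(6 17)(11 16 15) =[9, 1, 2, 10, 8, 12, 17, 3, 0, 5, 7, 16, 13, 4, 14, 11, 15, 6]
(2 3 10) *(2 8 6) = (2 3 10 8 6) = [0, 1, 3, 10, 4, 5, 2, 7, 6, 9, 8]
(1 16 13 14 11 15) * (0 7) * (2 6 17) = (0 7)(1 16 13 14 11 15)(2 6 17) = [7, 16, 6, 3, 4, 5, 17, 0, 8, 9, 10, 15, 12, 14, 11, 1, 13, 2]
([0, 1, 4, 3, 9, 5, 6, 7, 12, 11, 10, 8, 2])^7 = (2 4 9 11 8 12)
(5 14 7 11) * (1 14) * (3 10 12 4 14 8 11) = (1 8 11 5)(3 10 12 4 14 7) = [0, 8, 2, 10, 14, 1, 6, 3, 11, 9, 12, 5, 4, 13, 7]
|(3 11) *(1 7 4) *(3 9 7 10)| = 7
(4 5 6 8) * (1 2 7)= (1 2 7)(4 5 6 8)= [0, 2, 7, 3, 5, 6, 8, 1, 4]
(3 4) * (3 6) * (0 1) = (0 1)(3 4 6) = [1, 0, 2, 4, 6, 5, 3]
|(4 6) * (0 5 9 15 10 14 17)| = |(0 5 9 15 10 14 17)(4 6)| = 14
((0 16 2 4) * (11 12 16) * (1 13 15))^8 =(0 12 2)(1 15 13)(4 11 16)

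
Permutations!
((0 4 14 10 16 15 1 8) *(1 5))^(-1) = (0 8 1 5 15 16 10 14 4)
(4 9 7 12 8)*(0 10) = (0 10)(4 9 7 12 8) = [10, 1, 2, 3, 9, 5, 6, 12, 4, 7, 0, 11, 8]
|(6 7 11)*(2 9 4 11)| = |(2 9 4 11 6 7)| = 6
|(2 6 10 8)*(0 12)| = 4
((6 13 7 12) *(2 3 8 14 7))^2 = (2 8 7 6)(3 14 12 13)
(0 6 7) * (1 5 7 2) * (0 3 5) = (0 6 2 1)(3 5 7) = [6, 0, 1, 5, 4, 7, 2, 3]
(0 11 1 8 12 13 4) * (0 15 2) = (0 11 1 8 12 13 4 15 2) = [11, 8, 0, 3, 15, 5, 6, 7, 12, 9, 10, 1, 13, 4, 14, 2]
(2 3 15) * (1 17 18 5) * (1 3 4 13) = (1 17 18 5 3 15 2 4 13) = [0, 17, 4, 15, 13, 3, 6, 7, 8, 9, 10, 11, 12, 1, 14, 2, 16, 18, 5]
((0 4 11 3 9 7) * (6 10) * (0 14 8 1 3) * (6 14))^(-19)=((0 4 11)(1 3 9 7 6 10 14 8))^(-19)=(0 11 4)(1 10 9 8 6 3 14 7)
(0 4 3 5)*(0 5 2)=(5)(0 4 3 2)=[4, 1, 0, 2, 3, 5]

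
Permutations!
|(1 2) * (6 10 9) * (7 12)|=|(1 2)(6 10 9)(7 12)|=6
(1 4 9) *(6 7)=(1 4 9)(6 7)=[0, 4, 2, 3, 9, 5, 7, 6, 8, 1]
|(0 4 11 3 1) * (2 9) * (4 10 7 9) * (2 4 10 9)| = 6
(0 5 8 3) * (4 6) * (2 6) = [5, 1, 6, 0, 2, 8, 4, 7, 3] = (0 5 8 3)(2 6 4)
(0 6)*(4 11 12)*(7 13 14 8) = (0 6)(4 11 12)(7 13 14 8) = [6, 1, 2, 3, 11, 5, 0, 13, 7, 9, 10, 12, 4, 14, 8]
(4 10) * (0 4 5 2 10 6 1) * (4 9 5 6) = (0 9 5 2 10 6 1) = [9, 0, 10, 3, 4, 2, 1, 7, 8, 5, 6]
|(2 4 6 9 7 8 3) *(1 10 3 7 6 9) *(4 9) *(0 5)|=|(0 5)(1 10 3 2 9 6)(7 8)|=6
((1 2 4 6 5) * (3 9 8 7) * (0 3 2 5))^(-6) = (0 9 7 4)(2 6 3 8)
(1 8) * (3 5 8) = (1 3 5 8) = [0, 3, 2, 5, 4, 8, 6, 7, 1]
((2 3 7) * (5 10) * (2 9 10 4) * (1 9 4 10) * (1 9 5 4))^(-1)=((1 5 10 4 2 3 7))^(-1)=(1 7 3 2 4 10 5)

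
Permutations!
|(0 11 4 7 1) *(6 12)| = |(0 11 4 7 1)(6 12)| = 10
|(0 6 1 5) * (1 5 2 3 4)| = |(0 6 5)(1 2 3 4)| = 12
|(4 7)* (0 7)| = 3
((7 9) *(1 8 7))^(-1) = (1 9 7 8)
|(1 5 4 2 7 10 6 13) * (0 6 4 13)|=12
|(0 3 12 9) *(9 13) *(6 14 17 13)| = 8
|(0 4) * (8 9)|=|(0 4)(8 9)|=2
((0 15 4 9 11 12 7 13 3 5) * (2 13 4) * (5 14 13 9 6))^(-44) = (0 7 2 6 11)(3 14 13)(4 9 5 12 15) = ((0 15 2 9 11 12 7 4 6 5)(3 14 13))^(-44)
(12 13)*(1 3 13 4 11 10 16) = (1 3 13 12 4 11 10 16) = [0, 3, 2, 13, 11, 5, 6, 7, 8, 9, 16, 10, 4, 12, 14, 15, 1]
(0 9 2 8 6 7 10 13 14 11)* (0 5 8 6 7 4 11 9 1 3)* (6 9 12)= (0 1 3)(2 9)(4 11 5 8 7 10 13 14 12 6)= [1, 3, 9, 0, 11, 8, 4, 10, 7, 2, 13, 5, 6, 14, 12]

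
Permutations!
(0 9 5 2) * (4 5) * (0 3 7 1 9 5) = (0 5 2 3 7 1 9 4) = [5, 9, 3, 7, 0, 2, 6, 1, 8, 4]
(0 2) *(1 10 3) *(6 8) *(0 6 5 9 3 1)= (0 2 6 8 5 9 3)(1 10)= [2, 10, 6, 0, 4, 9, 8, 7, 5, 3, 1]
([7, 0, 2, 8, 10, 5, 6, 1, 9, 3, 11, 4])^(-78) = (11)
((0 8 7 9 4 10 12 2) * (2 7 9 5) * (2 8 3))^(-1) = (0 2 3)(4 9 8 5 7 12 10)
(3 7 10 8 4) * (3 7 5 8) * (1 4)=(1 4 7 10 3 5 8)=[0, 4, 2, 5, 7, 8, 6, 10, 1, 9, 3]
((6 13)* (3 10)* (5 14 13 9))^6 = (5 14 13 6 9)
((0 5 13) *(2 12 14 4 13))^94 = ((0 5 2 12 14 4 13))^94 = (0 12 13 2 4 5 14)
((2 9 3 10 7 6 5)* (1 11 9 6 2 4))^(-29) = ((1 11 9 3 10 7 2 6 5 4))^(-29) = (1 11 9 3 10 7 2 6 5 4)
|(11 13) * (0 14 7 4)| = |(0 14 7 4)(11 13)| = 4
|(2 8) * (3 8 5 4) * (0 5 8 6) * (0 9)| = |(0 5 4 3 6 9)(2 8)| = 6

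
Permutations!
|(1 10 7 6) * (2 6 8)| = 6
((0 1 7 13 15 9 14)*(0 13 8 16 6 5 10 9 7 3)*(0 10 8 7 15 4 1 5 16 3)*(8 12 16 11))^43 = (0 5 12 16 6 11 8 3 10 9 14 13 4 1)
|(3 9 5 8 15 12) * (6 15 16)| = |(3 9 5 8 16 6 15 12)| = 8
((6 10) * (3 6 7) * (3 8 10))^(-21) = ((3 6)(7 8 10))^(-21) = (10)(3 6)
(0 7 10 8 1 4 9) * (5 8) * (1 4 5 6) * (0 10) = (0 7)(1 5 8 4 9 10 6) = [7, 5, 2, 3, 9, 8, 1, 0, 4, 10, 6]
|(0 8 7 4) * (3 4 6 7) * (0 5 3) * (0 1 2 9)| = |(0 8 1 2 9)(3 4 5)(6 7)| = 30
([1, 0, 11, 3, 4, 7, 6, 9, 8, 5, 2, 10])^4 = [0, 1, 11, 3, 4, 7, 6, 9, 8, 5, 2, 10]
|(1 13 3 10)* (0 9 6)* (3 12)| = |(0 9 6)(1 13 12 3 10)| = 15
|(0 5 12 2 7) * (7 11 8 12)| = |(0 5 7)(2 11 8 12)| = 12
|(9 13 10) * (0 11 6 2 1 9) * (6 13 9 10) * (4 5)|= 14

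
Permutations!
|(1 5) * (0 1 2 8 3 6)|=7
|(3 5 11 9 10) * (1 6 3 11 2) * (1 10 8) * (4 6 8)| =8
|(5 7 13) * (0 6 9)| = |(0 6 9)(5 7 13)| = 3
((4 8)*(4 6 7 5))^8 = ((4 8 6 7 5))^8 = (4 7 8 5 6)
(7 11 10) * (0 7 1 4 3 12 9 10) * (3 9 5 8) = (0 7 11)(1 4 9 10)(3 12 5 8) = [7, 4, 2, 12, 9, 8, 6, 11, 3, 10, 1, 0, 5]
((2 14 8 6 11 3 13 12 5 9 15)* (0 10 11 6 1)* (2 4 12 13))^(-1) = ((0 10 11 3 2 14 8 1)(4 12 5 9 15))^(-1) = (0 1 8 14 2 3 11 10)(4 15 9 5 12)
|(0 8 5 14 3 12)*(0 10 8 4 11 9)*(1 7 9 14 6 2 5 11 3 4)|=84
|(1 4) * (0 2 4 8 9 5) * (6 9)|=|(0 2 4 1 8 6 9 5)|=8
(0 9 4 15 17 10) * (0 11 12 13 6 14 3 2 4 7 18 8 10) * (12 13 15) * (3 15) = (0 9 7 18 8 10 11 13 6 14 15 17)(2 4 12 3) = [9, 1, 4, 2, 12, 5, 14, 18, 10, 7, 11, 13, 3, 6, 15, 17, 16, 0, 8]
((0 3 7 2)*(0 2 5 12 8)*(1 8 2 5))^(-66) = (12)(0 8 1 7 3)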